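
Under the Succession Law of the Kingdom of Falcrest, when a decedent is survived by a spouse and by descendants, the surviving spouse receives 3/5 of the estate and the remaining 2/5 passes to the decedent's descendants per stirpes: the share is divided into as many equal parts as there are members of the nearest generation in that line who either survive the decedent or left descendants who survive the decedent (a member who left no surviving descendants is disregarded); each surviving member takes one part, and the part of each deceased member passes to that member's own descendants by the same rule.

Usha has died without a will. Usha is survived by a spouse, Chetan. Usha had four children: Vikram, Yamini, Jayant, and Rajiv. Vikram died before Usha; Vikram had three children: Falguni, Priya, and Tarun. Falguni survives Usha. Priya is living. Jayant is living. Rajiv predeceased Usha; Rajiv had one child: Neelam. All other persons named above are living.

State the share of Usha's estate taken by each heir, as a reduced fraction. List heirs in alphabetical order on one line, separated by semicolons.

Chetan, as surviving spouse, takes 3/5.
The remaining 2/5 passes to Usha's descendants per stirpes.
The 2/5 is divided into 4 equal shares of 1/10 among Vikram, Yamini, Jayant, Rajiv.
Vikram predeceased; the 1/10 allotted to Vikram's branch passes to Vikram's issue by representation.
The 1/10 is divided into 3 equal shares of 1/30 among Falguni, Priya, Tarun.
Falguni is living and takes 1/30.
Priya is living and takes 1/30.
Tarun is living and takes 1/30.
Yamini is living and takes 1/10.
Jayant is living and takes 1/10.
Rajiv predeceased; the 1/10 allotted to Rajiv's branch passes to Rajiv's issue by representation.
Neelam is the sole taker at this level and receives the full 1/10.

Chetan 3/5; Falguni 1/30; Jayant 1/10; Neelam 1/10; Priya 1/30; Tarun 1/30; Yamini 1/10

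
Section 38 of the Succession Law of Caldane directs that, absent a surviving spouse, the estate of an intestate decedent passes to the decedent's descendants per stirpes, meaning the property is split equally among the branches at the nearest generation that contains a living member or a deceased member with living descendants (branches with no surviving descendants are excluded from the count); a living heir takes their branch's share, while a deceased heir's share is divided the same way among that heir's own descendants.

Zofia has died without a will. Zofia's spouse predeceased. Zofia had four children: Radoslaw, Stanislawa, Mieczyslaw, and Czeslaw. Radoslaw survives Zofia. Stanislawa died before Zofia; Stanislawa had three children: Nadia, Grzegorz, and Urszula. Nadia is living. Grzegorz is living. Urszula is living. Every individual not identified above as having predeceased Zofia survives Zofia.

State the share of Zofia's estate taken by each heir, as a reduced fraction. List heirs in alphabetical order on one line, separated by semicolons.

There is no surviving spouse, so the entire estate passes to Zofia's descendants per stirpes.
The estate is divided into 4 equal shares of 1/4 among Radoslaw, Stanislawa, Mieczyslaw, Czeslaw.
Radoslaw is living and takes 1/4.
Stanislawa predeceased; the 1/4 allotted to Stanislawa's branch passes to Stanislawa's issue by representation.
The 1/4 is divided into 3 equal shares of 1/12 among Nadia, Grzegorz, Urszula.
Nadia is living and takes 1/12.
Grzegorz is living and takes 1/12.
Urszula is living and takes 1/12.
Mieczyslaw is living and takes 1/4.
Czeslaw is living and takes 1/4.

Czeslaw 1/4; Grzegorz 1/12; Mieczyslaw 1/4; Nadia 1/12; Radoslaw 1/4; Urszula 1/12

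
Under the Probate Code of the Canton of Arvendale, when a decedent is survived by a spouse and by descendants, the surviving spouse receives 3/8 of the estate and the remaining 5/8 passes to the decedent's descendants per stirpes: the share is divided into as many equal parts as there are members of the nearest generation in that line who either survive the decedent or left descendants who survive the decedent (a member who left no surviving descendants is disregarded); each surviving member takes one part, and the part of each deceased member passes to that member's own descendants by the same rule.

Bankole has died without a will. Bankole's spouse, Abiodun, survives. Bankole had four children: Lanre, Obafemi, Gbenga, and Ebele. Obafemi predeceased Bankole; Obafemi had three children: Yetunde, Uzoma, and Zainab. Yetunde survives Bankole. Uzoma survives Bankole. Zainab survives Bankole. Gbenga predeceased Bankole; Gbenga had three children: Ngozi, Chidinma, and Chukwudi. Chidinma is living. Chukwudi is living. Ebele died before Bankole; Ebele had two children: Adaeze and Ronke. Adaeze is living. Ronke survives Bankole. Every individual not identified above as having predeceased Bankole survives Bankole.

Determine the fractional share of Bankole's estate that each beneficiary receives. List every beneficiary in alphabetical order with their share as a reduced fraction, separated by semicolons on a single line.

Abiodun, as surviving spouse, takes 3/8.
The remaining 5/8 passes to Bankole's descendants per stirpes.
The 5/8 is divided into 4 equal shares of 5/32 among Lanre, Obafemi, Gbenga, Ebele.
Lanre is living and takes 5/32.
Obafemi predeceased; the 5/32 allotted to Obafemi's branch passes to Obafemi's issue by representation.
The 5/32 is divided into 3 equal shares of 5/96 among Yetunde, Uzoma, Zainab.
Yetunde is living and takes 5/96.
Uzoma is living and takes 5/96.
Zainab is living and takes 5/96.
Gbenga predeceased; the 5/32 allotted to Gbenga's branch passes to Gbenga's issue by representation.
The 5/32 is divided into 3 equal shares of 5/96 among Ngozi, Chidinma, Chukwudi.
Ngozi is living and takes 5/96.
Chidinma is living and takes 5/96.
Chukwudi is living and takes 5/96.
Ebele predeceased; the 5/32 allotted to Ebele's branch passes to Ebele's issue by representation.
The 5/32 is divided into 2 equal shares of 5/64 among Adaeze, Ronke.
Adaeze is living and takes 5/64.
Ronke is living and takes 5/64.

Abiodun 3/8; Adaeze 5/64; Chidinma 5/96; Chukwudi 5/96; Lanre 5/32; Ngozi 5/96; Ronke 5/64; Uzoma 5/96; Yetunde 5/96; Zainab 5/96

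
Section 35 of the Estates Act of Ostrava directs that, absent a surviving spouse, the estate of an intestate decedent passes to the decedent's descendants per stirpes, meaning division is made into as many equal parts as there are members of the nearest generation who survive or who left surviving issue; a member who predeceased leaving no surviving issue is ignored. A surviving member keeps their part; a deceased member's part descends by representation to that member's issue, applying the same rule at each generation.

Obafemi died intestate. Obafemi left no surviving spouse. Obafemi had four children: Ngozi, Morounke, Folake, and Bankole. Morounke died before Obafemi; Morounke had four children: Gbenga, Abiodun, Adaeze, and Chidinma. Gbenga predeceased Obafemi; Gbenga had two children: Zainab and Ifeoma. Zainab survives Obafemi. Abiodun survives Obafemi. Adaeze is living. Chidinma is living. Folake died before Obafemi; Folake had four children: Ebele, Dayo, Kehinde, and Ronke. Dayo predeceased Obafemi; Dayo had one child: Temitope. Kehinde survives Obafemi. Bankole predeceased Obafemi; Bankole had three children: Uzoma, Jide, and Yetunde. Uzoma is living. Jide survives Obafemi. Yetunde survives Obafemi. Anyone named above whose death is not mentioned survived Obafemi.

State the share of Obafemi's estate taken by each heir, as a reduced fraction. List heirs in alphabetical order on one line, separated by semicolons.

Abiodun 1/16; Adaeze 1/16; Chidinma 1/16; Ebele 1/16; Ifeoma 1/32; Jide 1/12; Kehinde 1/16; Ngozi 1/4; Ronke 1/16; Temitope 1/16; Uzoma 1/12; Yetunde 1/12; Zainab 1/32

There is no surviving spouse, so the entire estate passes to Obafemi's descendants per stirpes.
The estate is divided into 4 equal shares of 1/4 among Ngozi, Morounke, Folake, Bankole.
Ngozi is living and takes 1/4.
Morounke predeceased; the 1/4 allotted to Morounke's branch passes to Morounke's issue by representation.
The 1/4 is divided into 4 equal shares of 1/16 among Gbenga, Abiodun, Adaeze, Chidinma.
Gbenga predeceased; the 1/16 allotted to Gbenga's branch passes to Gbenga's issue by representation.
The 1/16 is divided into 2 equal shares of 1/32 among Zainab, Ifeoma.
Zainab is living and takes 1/32.
Ifeoma is living and takes 1/32.
Abiodun is living and takes 1/16.
Adaeze is living and takes 1/16.
Chidinma is living and takes 1/16.
Folake predeceased; the 1/4 allotted to Folake's branch passes to Folake's issue by representation.
The 1/4 is divided into 4 equal shares of 1/16 among Ebele, Dayo, Kehinde, Ronke.
Ebele is living and takes 1/16.
Dayo predeceased; the 1/16 allotted to Dayo's branch passes to Dayo's issue by representation.
Temitope is the sole taker at this level and receives the full 1/16.
Kehinde is living and takes 1/16.
Ronke is living and takes 1/16.
Bankole predeceased; the 1/4 allotted to Bankole's branch passes to Bankole's issue by representation.
The 1/4 is divided into 3 equal shares of 1/12 among Uzoma, Jide, Yetunde.
Uzoma is living and takes 1/12.
Jide is living and takes 1/12.
Yetunde is living and takes 1/12.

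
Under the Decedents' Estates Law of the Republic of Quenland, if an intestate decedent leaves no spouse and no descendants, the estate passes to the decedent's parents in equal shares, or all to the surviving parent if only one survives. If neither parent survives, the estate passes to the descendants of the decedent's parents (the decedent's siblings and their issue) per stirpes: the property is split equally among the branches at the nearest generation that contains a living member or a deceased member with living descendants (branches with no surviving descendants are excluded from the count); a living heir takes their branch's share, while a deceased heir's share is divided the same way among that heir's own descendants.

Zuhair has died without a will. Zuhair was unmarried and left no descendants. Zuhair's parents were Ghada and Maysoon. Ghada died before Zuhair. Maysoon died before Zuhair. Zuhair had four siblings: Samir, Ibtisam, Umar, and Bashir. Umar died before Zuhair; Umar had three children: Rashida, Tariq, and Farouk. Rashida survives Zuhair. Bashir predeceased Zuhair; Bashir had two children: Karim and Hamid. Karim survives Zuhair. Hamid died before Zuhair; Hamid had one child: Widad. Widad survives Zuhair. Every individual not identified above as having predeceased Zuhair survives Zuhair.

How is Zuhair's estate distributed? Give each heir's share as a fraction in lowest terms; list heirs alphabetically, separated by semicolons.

Neither parent survives and there are no descendants, so the estate passes to Zuhair's siblings and their issue per stirpes.
The estate is divided into 4 equal shares of 1/4 among Samir, Ibtisam, Umar, Bashir.
Samir is living and takes 1/4.
Ibtisam is living and takes 1/4.
Umar predeceased; the 1/4 allotted to Umar's branch passes to Umar's issue by representation.
The 1/4 is divided into 3 equal shares of 1/12 among Rashida, Tariq, Farouk.
Rashida is living and takes 1/12.
Tariq is living and takes 1/12.
Farouk is living and takes 1/12.
Bashir predeceased; the 1/4 allotted to Bashir's branch passes to Bashir's issue by representation.
The 1/4 is divided into 2 equal shares of 1/8 among Karim, Hamid.
Karim is living and takes 1/8.
Hamid predeceased; the 1/8 allotted to Hamid's branch passes to Hamid's issue by representation.
Widad is the sole taker at this level and receives the full 1/8.

Farouk 1/12; Ibtisam 1/4; Karim 1/8; Rashida 1/12; Samir 1/4; Tariq 1/12; Widad 1/8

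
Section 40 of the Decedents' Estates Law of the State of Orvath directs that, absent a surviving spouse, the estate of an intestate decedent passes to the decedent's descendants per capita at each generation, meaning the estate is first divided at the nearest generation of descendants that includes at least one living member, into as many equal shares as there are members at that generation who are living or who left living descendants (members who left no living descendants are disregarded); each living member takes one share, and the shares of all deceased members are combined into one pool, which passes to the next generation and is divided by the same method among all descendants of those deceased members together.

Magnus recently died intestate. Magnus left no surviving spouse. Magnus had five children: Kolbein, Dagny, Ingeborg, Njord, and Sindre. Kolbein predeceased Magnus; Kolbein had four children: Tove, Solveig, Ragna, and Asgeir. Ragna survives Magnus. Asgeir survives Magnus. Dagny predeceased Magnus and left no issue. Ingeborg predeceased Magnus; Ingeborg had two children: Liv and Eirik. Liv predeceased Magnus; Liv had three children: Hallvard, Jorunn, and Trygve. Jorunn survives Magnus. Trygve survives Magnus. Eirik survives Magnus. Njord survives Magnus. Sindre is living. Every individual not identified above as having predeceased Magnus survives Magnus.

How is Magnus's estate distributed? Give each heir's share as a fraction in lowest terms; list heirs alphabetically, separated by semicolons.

Asgeir 1/12; Eirik 1/12; Hallvard 1/36; Jorunn 1/36; Njord 1/4; Ragna 1/12; Sindre 1/4; Solveig 1/12; Tove 1/12; Trygve 1/36

There is no surviving spouse, so the entire estate passes to Magnus's descendants per capita at each generation.
At generation 1 (Kolbein, Ingeborg, Njord, Sindre) there are 4 shares of (1)/4 = 1/4 each.
Living: Njord and Sindre — each takes 1/4.
Deceased: Kolbein and Ingeborg. Their combined 1/2 is pooled and carried to generation 2.
At generation 2 (Tove, Solveig, Ragna, Asgeir, Liv, Eirik) there are 6 shares of (1/2)/6 = 1/12 each.
Living: Tove, Solveig, Ragna, Asgeir, and Eirik — each takes 1/12.
Deceased: Liv. That 1/12 share is carried to generation 3.
At generation 3 (Hallvard, Jorunn, Trygve) there are 3 shares of (1/12)/3 = 1/36 each.
Living: Hallvard, Jorunn, and Trygve — each takes 1/36.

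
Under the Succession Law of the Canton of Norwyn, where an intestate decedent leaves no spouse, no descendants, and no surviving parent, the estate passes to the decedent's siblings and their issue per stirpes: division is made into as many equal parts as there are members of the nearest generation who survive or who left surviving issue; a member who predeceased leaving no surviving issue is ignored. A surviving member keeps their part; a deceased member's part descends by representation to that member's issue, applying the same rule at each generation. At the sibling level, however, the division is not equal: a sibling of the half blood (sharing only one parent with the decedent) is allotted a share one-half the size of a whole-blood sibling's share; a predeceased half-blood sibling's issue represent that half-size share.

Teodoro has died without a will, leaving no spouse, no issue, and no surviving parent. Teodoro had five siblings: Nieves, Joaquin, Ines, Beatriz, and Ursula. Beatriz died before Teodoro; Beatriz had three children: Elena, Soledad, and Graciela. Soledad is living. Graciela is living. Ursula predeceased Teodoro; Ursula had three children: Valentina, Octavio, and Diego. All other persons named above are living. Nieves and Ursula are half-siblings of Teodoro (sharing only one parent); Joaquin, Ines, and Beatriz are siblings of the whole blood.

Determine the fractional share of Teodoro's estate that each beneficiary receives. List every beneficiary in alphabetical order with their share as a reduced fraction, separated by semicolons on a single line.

Diego 1/24; Elena 1/12; Graciela 1/12; Ines 1/4; Joaquin 1/4; Nieves 1/8; Octavio 1/24; Soledad 1/12; Valentina 1/24

No spouse, descendants, or parent survives, so the estate passes to Teodoro's siblings per stirpes.
Half-blood siblings count for one-half the weight of whole-blood siblings at the initial division.
Dividing 1 in proportion to weights (total weight 4): Nieves (weight 1/2) → 1/8; Joaquin (weight 1) → 1/4; Ines (weight 1) → 1/4; Beatriz (weight 1) → 1/4; Ursula (weight 1/2) → 1/8.
Nieves is living and takes 1/8.
Joaquin is living and takes 1/4.
Ines is living and takes 1/4.
Beatriz predeceased; the 1/4 allotted to Beatriz's branch passes to Beatriz's issue by representation.
The 1/4 is divided into 3 equal shares of 1/12 among Elena, Soledad, Graciela.
Elena is living and takes 1/12.
Soledad is living and takes 1/12.
Graciela is living and takes 1/12.
Ursula predeceased; the 1/8 allotted to Ursula's branch passes to Ursula's issue by representation.
The 1/8 is divided into 3 equal shares of 1/24 among Valentina, Octavio, Diego.
Valentina is living and takes 1/24.
Octavio is living and takes 1/24.
Diego is living and takes 1/24.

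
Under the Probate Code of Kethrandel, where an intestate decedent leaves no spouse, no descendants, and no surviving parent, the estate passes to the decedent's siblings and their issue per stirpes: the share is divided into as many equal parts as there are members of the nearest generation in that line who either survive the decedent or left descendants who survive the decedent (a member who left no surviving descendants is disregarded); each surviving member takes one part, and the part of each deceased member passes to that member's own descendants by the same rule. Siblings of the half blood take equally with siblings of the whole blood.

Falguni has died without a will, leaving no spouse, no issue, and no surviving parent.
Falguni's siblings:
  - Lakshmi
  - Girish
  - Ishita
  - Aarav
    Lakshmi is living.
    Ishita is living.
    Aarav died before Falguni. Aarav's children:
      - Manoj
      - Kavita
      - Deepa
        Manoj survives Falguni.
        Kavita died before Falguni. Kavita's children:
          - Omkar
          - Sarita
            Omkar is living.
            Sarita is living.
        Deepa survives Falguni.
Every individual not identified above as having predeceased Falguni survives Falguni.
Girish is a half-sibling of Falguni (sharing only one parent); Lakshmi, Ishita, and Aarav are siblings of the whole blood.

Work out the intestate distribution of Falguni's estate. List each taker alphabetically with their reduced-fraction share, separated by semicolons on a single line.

Deepa 1/12; Girish 1/4; Ishita 1/4; Lakshmi 1/4; Manoj 1/12; Omkar 1/24; Sarita 1/24

No spouse, descendants, or parent survives, so the estate passes to Falguni's siblings per stirpes.
Half-blood and whole-blood siblings take equally under the stated rule.
The estate is divided into 4 equal shares of 1/4 among Lakshmi, Girish, Ishita, Aarav.
Lakshmi is living and takes 1/4.
Girish is living and takes 1/4.
Ishita is living and takes 1/4.
Aarav predeceased; the 1/4 allotted to Aarav's branch passes to Aarav's issue by representation.
The 1/4 is divided into 3 equal shares of 1/12 among Manoj, Kavita, Deepa.
Manoj is living and takes 1/12.
Kavita predeceased; the 1/12 allotted to Kavita's branch passes to Kavita's issue by representation.
The 1/12 is divided into 2 equal shares of 1/24 among Omkar, Sarita.
Omkar is living and takes 1/24.
Sarita is living and takes 1/24.
Deepa is living and takes 1/12.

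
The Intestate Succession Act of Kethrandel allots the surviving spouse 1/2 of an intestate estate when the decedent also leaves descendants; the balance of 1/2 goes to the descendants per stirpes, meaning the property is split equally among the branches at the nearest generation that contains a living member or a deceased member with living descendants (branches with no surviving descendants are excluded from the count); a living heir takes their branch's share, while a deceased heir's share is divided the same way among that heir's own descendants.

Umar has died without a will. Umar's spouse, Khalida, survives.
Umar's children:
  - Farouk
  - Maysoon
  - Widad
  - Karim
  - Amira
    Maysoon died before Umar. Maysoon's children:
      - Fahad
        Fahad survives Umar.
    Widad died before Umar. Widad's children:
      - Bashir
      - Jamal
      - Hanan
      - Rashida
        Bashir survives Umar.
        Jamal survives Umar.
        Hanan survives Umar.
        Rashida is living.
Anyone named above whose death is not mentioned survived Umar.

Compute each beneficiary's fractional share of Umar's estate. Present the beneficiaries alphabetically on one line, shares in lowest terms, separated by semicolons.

Amira 1/10; Bashir 1/40; Fahad 1/10; Farouk 1/10; Hanan 1/40; Jamal 1/40; Karim 1/10; Khalida 1/2; Rashida 1/40

Khalida, as surviving spouse, takes 1/2.
The remaining 1/2 passes to Umar's descendants per stirpes.
The 1/2 is divided into 5 equal shares of 1/10 among Farouk, Maysoon, Widad, Karim, Amira.
Farouk is living and takes 1/10.
Maysoon predeceased; the 1/10 allotted to Maysoon's branch passes to Maysoon's issue by representation.
Fahad is the sole taker at this level and receives the full 1/10.
Widad predeceased; the 1/10 allotted to Widad's branch passes to Widad's issue by representation.
The 1/10 is divided into 4 equal shares of 1/40 among Bashir, Jamal, Hanan, Rashida.
Bashir is living and takes 1/40.
Jamal is living and takes 1/40.
Hanan is living and takes 1/40.
Rashida is living and takes 1/40.
Karim is living and takes 1/10.
Amira is living and takes 1/10.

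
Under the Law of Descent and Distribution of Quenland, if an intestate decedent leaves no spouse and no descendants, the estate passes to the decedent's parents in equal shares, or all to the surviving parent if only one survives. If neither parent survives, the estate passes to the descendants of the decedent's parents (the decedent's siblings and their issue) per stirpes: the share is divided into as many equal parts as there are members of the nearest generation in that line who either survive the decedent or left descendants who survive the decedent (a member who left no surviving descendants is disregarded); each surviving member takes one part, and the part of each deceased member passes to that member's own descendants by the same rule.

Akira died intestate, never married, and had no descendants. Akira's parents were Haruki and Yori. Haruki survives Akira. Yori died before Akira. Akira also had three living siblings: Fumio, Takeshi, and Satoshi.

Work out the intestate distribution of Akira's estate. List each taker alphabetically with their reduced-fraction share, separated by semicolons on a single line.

Haruki 1

Only one parent, Haruki, survives, so Haruki takes the entire estate. The siblings take nothing because a surviving parent has priority.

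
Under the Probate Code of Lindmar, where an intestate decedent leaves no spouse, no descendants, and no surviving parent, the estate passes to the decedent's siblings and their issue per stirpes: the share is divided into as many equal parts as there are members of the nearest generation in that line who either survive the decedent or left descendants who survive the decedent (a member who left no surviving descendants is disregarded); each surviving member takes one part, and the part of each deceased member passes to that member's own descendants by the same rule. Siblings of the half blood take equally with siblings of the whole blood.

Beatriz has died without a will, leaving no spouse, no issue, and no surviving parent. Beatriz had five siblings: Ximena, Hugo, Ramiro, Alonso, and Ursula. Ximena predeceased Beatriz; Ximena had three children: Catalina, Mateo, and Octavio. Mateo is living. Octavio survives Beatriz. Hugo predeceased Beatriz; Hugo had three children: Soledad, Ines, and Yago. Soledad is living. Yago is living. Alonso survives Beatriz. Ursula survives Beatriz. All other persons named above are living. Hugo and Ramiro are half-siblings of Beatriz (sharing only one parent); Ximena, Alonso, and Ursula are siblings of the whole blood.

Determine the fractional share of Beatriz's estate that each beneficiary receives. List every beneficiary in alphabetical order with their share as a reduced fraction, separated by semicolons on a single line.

No spouse, descendants, or parent survives, so the estate passes to Beatriz's siblings per stirpes.
Half-blood and whole-blood siblings take equally under the stated rule.
The estate is divided into 5 equal shares of 1/5 among Ximena, Hugo, Ramiro, Alonso, Ursula.
Ximena predeceased; the 1/5 allotted to Ximena's branch passes to Ximena's issue by representation.
The 1/5 is divided into 3 equal shares of 1/15 among Catalina, Mateo, Octavio.
Catalina is living and takes 1/15.
Mateo is living and takes 1/15.
Octavio is living and takes 1/15.
Hugo predeceased; the 1/5 allotted to Hugo's branch passes to Hugo's issue by representation.
The 1/5 is divided into 3 equal shares of 1/15 among Soledad, Ines, Yago.
Soledad is living and takes 1/15.
Ines is living and takes 1/15.
Yago is living and takes 1/15.
Ramiro is living and takes 1/5.
Alonso is living and takes 1/5.
Ursula is living and takes 1/5.

Alonso 1/5; Catalina 1/15; Ines 1/15; Mateo 1/15; Octavio 1/15; Ramiro 1/5; Soledad 1/15; Ursula 1/5; Yago 1/15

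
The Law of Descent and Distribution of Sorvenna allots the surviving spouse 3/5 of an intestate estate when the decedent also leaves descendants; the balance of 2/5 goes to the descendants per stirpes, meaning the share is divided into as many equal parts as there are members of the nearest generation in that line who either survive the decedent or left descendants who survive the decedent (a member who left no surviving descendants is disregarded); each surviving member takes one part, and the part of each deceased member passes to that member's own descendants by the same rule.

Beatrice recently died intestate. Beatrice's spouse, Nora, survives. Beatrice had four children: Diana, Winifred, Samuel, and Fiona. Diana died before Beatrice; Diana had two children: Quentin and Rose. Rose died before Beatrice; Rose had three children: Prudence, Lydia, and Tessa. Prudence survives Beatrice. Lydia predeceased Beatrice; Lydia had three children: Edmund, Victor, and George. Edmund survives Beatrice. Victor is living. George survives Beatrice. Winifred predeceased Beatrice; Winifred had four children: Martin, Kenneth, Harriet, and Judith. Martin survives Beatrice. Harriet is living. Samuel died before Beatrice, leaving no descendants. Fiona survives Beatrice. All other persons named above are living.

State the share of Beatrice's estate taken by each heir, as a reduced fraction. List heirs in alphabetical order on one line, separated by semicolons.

Edmund 1/135; Fiona 2/15; George 1/135; Harriet 1/30; Judith 1/30; Kenneth 1/30; Martin 1/30; Nora 3/5; Prudence 1/45; Quentin 1/15; Tessa 1/45; Victor 1/135

Nora, as surviving spouse, takes 3/5.
The remaining 2/5 passes to Beatrice's descendants per stirpes.
Samuel left no surviving issue, so that branch lapses and is disregarded.
The 2/5 is divided into 3 equal shares of 2/15 among Diana, Winifred, Fiona.
Diana predeceased; the 2/15 allotted to Diana's branch passes to Diana's issue by representation.
The 2/15 is divided into 2 equal shares of 1/15 among Quentin, Rose.
Quentin is living and takes 1/15.
Rose predeceased; the 1/15 allotted to Rose's branch passes to Rose's issue by representation.
The 1/15 is divided into 3 equal shares of 1/45 among Prudence, Lydia, Tessa.
Prudence is living and takes 1/45.
Lydia predeceased; the 1/45 allotted to Lydia's branch passes to Lydia's issue by representation.
The 1/45 is divided into 3 equal shares of 1/135 among Edmund, Victor, George.
Edmund is living and takes 1/135.
Victor is living and takes 1/135.
George is living and takes 1/135.
Tessa is living and takes 1/45.
Winifred predeceased; the 2/15 allotted to Winifred's branch passes to Winifred's issue by representation.
The 2/15 is divided into 4 equal shares of 1/30 among Martin, Kenneth, Harriet, Judith.
Martin is living and takes 1/30.
Kenneth is living and takes 1/30.
Harriet is living and takes 1/30.
Judith is living and takes 1/30.
Fiona is living and takes 2/15.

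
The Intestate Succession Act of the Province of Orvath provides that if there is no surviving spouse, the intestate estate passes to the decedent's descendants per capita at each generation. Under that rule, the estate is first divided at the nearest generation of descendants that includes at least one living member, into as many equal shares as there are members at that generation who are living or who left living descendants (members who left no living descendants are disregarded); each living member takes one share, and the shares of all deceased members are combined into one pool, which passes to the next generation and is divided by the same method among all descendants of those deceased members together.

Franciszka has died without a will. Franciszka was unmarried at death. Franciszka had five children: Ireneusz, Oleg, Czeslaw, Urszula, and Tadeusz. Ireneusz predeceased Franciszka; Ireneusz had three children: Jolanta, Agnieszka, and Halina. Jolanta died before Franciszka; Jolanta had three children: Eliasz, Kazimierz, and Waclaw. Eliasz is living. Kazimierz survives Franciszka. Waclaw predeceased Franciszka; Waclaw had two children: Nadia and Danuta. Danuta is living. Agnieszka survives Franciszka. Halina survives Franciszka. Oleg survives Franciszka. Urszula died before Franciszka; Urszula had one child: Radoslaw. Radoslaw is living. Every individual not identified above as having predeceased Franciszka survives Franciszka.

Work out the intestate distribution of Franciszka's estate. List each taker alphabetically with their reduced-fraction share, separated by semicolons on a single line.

Agnieszka 1/10; Czeslaw 1/5; Danuta 1/60; Eliasz 1/30; Halina 1/10; Kazimierz 1/30; Nadia 1/60; Oleg 1/5; Radoslaw 1/10; Tadeusz 1/5

There is no surviving spouse, so the entire estate passes to Franciszka's descendants per capita at each generation.
At generation 1 (Ireneusz, Oleg, Czeslaw, Urszula, Tadeusz) there are 5 shares of (1)/5 = 1/5 each.
Living: Oleg, Czeslaw, and Tadeusz — each takes 1/5.
Deceased: Ireneusz and Urszula. Their combined 2/5 is pooled and carried to generation 2.
At generation 2 (Jolanta, Agnieszka, Halina, Radoslaw) there are 4 shares of (2/5)/4 = 1/10 each.
Living: Agnieszka, Halina, and Radoslaw — each takes 1/10.
Deceased: Jolanta. That 1/10 share is carried to generation 3.
At generation 3 (Eliasz, Kazimierz, Waclaw) there are 3 shares of (1/10)/3 = 1/30 each.
Living: Eliasz and Kazimierz — each takes 1/30.
Deceased: Waclaw. That 1/30 share is carried to generation 4.
At generation 4 (Nadia, Danuta) there are 2 shares of (1/30)/2 = 1/60 each.
Living: Nadia and Danuta — each takes 1/60.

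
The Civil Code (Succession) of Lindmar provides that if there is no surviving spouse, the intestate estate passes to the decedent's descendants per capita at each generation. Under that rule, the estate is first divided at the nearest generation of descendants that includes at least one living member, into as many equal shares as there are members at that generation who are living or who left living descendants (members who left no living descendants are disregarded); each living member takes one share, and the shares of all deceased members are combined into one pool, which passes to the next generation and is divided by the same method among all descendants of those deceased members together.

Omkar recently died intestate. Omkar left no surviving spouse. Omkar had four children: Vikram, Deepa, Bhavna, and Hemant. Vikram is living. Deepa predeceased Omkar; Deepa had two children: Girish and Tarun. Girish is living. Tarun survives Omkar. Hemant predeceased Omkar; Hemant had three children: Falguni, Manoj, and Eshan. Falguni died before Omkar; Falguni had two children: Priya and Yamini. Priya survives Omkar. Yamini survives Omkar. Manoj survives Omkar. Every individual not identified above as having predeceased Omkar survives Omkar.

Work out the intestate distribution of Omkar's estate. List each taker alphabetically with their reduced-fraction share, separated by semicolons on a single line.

There is no surviving spouse, so the entire estate passes to Omkar's descendants per capita at each generation.
At generation 1 (Vikram, Deepa, Bhavna, Hemant) there are 4 shares of (1)/4 = 1/4 each.
Living: Vikram and Bhavna — each takes 1/4.
Deceased: Deepa and Hemant. Their combined 1/2 is pooled and carried to generation 2.
At generation 2 (Girish, Tarun, Falguni, Manoj, Eshan) there are 5 shares of (1/2)/5 = 1/10 each.
Living: Girish, Tarun, Manoj, and Eshan — each takes 1/10.
Deceased: Falguni. That 1/10 share is carried to generation 3.
At generation 3 (Priya, Yamini) there are 2 shares of (1/10)/2 = 1/20 each.
Living: Priya and Yamini — each takes 1/20.

Bhavna 1/4; Eshan 1/10; Girish 1/10; Manoj 1/10; Priya 1/20; Tarun 1/10; Vikram 1/4; Yamini 1/20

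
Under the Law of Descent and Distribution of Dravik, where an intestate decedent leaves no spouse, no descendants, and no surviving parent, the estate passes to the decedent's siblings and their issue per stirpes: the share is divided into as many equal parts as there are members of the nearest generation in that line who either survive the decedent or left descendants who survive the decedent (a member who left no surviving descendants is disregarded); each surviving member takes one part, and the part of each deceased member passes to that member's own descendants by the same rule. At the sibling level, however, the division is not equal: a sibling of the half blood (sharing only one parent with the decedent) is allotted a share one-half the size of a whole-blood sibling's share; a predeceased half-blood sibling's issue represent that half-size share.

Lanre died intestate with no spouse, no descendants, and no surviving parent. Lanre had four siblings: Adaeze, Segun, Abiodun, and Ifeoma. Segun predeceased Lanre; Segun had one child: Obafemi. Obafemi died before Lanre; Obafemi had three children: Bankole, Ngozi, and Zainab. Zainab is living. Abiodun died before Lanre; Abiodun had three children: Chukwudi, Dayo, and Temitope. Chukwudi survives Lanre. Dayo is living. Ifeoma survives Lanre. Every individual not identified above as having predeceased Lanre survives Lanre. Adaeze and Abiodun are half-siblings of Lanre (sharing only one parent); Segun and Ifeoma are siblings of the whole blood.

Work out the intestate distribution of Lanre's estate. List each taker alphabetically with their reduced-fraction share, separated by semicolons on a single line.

No spouse, descendants, or parent survives, so the estate passes to Lanre's siblings per stirpes.
Half-blood siblings count for one-half the weight of whole-blood siblings at the initial division.
Dividing 1 in proportion to weights (total weight 3): Adaeze (weight 1/2) → 1/6; Segun (weight 1) → 1/3; Abiodun (weight 1/2) → 1/6; Ifeoma (weight 1) → 1/3.
Adaeze is living and takes 1/6.
Segun predeceased; the 1/3 allotted to Segun's branch passes to Segun's issue by representation.
Obafemi's line is the sole branch at this level, so the full 1/3 passes to Obafemi's issue by representation.
The 1/3 is divided into 3 equal shares of 1/9 among Bankole, Ngozi, Zainab.
Bankole is living and takes 1/9.
Ngozi is living and takes 1/9.
Zainab is living and takes 1/9.
Abiodun predeceased; the 1/6 allotted to Abiodun's branch passes to Abiodun's issue by representation.
The 1/6 is divided into 3 equal shares of 1/18 among Chukwudi, Dayo, Temitope.
Chukwudi is living and takes 1/18.
Dayo is living and takes 1/18.
Temitope is living and takes 1/18.
Ifeoma is living and takes 1/3.

Adaeze 1/6; Bankole 1/9; Chukwudi 1/18; Dayo 1/18; Ifeoma 1/3; Ngozi 1/9; Temitope 1/18; Zainab 1/9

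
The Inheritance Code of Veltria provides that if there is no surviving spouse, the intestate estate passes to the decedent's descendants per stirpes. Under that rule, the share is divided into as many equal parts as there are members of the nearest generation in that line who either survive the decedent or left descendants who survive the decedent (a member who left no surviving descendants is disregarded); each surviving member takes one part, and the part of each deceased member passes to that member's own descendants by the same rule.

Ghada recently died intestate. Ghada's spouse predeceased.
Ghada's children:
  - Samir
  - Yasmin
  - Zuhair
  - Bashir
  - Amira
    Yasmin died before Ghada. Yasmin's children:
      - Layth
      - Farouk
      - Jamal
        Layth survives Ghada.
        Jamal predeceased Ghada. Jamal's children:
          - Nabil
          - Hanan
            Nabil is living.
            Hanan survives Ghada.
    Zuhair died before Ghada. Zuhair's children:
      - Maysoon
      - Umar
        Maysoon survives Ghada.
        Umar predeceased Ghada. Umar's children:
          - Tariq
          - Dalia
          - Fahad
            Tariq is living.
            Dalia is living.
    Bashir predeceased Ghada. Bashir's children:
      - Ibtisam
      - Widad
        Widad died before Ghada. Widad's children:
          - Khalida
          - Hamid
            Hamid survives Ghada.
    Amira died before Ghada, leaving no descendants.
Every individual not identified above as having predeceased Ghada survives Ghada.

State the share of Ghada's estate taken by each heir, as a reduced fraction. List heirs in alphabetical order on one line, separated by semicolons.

There is no surviving spouse, so the entire estate passes to Ghada's descendants per stirpes.
Amira left no surviving issue, so that branch lapses and is disregarded.
The estate is divided into 4 equal shares of 1/4 among Samir, Yasmin, Zuhair, Bashir.
Samir is living and takes 1/4.
Yasmin predeceased; the 1/4 allotted to Yasmin's branch passes to Yasmin's issue by representation.
The 1/4 is divided into 3 equal shares of 1/12 among Layth, Farouk, Jamal.
Layth is living and takes 1/12.
Farouk is living and takes 1/12.
Jamal predeceased; the 1/12 allotted to Jamal's branch passes to Jamal's issue by representation.
The 1/12 is divided into 2 equal shares of 1/24 among Nabil, Hanan.
Nabil is living and takes 1/24.
Hanan is living and takes 1/24.
Zuhair predeceased; the 1/4 allotted to Zuhair's branch passes to Zuhair's issue by representation.
The 1/4 is divided into 2 equal shares of 1/8 among Maysoon, Umar.
Maysoon is living and takes 1/8.
Umar predeceased; the 1/8 allotted to Umar's branch passes to Umar's issue by representation.
The 1/8 is divided into 3 equal shares of 1/24 among Tariq, Dalia, Fahad.
Tariq is living and takes 1/24.
Dalia is living and takes 1/24.
Fahad is living and takes 1/24.
Bashir predeceased; the 1/4 allotted to Bashir's branch passes to Bashir's issue by representation.
The 1/4 is divided into 2 equal shares of 1/8 among Ibtisam, Widad.
Ibtisam is living and takes 1/8.
Widad predeceased; the 1/8 allotted to Widad's branch passes to Widad's issue by representation.
The 1/8 is divided into 2 equal shares of 1/16 among Khalida, Hamid.
Khalida is living and takes 1/16.
Hamid is living and takes 1/16.

Dalia 1/24; Fahad 1/24; Farouk 1/12; Hamid 1/16; Hanan 1/24; Ibtisam 1/8; Khalida 1/16; Layth 1/12; Maysoon 1/8; Nabil 1/24; Samir 1/4; Tariq 1/24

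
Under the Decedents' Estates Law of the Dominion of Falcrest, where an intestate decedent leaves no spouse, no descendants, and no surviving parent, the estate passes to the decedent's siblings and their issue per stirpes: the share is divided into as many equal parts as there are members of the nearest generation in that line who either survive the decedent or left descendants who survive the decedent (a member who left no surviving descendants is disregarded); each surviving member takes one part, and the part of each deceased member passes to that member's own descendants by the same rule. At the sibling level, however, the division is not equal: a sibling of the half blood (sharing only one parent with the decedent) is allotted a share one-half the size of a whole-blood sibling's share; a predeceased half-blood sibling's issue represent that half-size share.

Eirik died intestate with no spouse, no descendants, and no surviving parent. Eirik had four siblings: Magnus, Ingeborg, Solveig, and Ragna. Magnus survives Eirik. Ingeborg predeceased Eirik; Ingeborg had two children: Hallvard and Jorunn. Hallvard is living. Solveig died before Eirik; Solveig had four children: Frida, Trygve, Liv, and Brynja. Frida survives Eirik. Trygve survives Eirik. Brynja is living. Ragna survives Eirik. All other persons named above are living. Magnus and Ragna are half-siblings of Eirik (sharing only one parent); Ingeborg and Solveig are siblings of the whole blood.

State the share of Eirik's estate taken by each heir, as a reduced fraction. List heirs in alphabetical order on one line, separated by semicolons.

Brynja 1/12; Frida 1/12; Hallvard 1/6; Jorunn 1/6; Liv 1/12; Magnus 1/6; Ragna 1/6; Trygve 1/12

No spouse, descendants, or parent survives, so the estate passes to Eirik's siblings per stirpes.
Half-blood siblings count for one-half the weight of whole-blood siblings at the initial division.
Dividing 1 in proportion to weights (total weight 3): Magnus (weight 1/2) → 1/6; Ingeborg (weight 1) → 1/3; Solveig (weight 1) → 1/3; Ragna (weight 1/2) → 1/6.
Magnus is living and takes 1/6.
Ingeborg predeceased; the 1/3 allotted to Ingeborg's branch passes to Ingeborg's issue by representation.
The 1/3 is divided into 2 equal shares of 1/6 among Hallvard, Jorunn.
Hallvard is living and takes 1/6.
Jorunn is living and takes 1/6.
Solveig predeceased; the 1/3 allotted to Solveig's branch passes to Solveig's issue by representation.
The 1/3 is divided into 4 equal shares of 1/12 among Frida, Trygve, Liv, Brynja.
Frida is living and takes 1/12.
Trygve is living and takes 1/12.
Liv is living and takes 1/12.
Brynja is living and takes 1/12.
Ragna is living and takes 1/6.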